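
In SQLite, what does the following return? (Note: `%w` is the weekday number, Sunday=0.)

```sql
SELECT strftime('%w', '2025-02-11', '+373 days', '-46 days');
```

First apply '+373 days', '-46 days': 2025-02-11 → 2026-01-04.
2026-01-04 is a Sunday; with Sunday=0 that is 0.

0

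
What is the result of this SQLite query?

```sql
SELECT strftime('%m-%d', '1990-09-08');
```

`%m-%d` extracts the month-day: 09-08.

09-08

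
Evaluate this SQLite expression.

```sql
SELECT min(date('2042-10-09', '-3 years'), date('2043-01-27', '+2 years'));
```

2039-10-09

date('2042-10-09', '-3 years') → 2039-10-09.
date('2043-01-27', '+2 years') → 2045-01-27.
Earlier of the two is 2039-10-09.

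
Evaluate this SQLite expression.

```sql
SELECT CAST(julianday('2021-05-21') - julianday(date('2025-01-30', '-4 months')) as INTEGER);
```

-1228

Adding -4 months to 2025-01-30 gives 2024-09-30.
10 days remain in May 2021 after the 21st (31 − 21).
Full months from June 2021 through August 2024 contribute their day counts.
Then 30 days into September 2024.
Total: 10 + 30 + 31 + 31 + 30 + 31 + 30 + 31 + 31 + 28 + 31 + 30 + 31 + 30 + 31 + 31 + 30 + 31 + 30 + 31 + 31 + 28 + 31 + 30 + 31 + 30 + 31 + 31 + 30 + 31 + 30 + 31 + 31 + 29 + 31 + 30 + 31 + 30 + 31 + 31 + 30 = 1228.
The subtraction is earlier − later, so the result is −1228 → -1228.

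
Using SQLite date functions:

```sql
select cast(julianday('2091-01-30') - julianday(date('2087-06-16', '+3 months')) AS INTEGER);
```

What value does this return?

Adding +3 months to 2087-06-16 gives 2087-09-16.
14 days remain in September 2087 after the 16th (30 − 16).
Full months from October 2087 through December 2090 contribute their day counts.
Then 30 days into January 2091.
Total: 14 + 31 + 30 + 31 + 31 + 29 + 31 + 30 + 31 + 30 + 31 + 31 + 30 + 31 + 30 + 31 + 31 + 28 + 31 + 30 + 31 + 30 + 31 + 31 + 30 + 31 + 30 + 31 + 31 + 28 + 31 + 30 + 31 + 30 + 31 + 31 + 30 + 31 + 30 + 31 + 30 = 1232.

1232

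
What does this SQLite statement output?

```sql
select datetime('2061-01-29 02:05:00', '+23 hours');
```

+23 hours from 2061-01-29 02:05:00 is 2061-01-30 01:05:00 (crosses midnight).

2061-01-30 01:05:00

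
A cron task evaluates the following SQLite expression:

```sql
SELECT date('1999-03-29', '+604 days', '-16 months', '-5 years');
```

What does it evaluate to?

1994-07-22

Applying '+604 days' to 1999-03-29: counting 604 days forward gives 2000-11-22.
Adding -16 months to 2000-11-22 gives 1999-07-22.
Adding -5 years to 1999-07-22 gives 1994-07-22.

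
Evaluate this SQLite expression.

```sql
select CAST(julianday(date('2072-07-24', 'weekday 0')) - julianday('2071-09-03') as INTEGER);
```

325

`weekday 0` advances to the next Sunday; 2072-07-24 is already a Sunday, so it stays at 2072-07-24.
27 days remain in September 2071 after the 3rd (30 − 3).
Full months from October 2071 through June 2072 contribute their day counts.
Then 24 days into July 2072.
Total: 27 + 31 + 30 + 31 + 31 + 29 + 31 + 30 + 31 + 30 + 24 = 325.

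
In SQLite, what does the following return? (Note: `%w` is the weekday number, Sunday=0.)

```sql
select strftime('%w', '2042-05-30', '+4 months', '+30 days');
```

First apply '+4 months', '+30 days': 2042-05-30 → 2042-10-30.
2042-10-30 is a Thursday; with Sunday=0 that is 4.

4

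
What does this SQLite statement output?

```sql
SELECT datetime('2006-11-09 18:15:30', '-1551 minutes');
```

1551 minutes = 25h 51m; -1551 minutes from 2006-11-09 18:15:30 is 2006-11-08 16:24:30 (crosses midnight).

2006-11-08 16:24:30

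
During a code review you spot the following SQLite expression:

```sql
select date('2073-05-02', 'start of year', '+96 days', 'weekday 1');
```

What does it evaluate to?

2073-04-10

`start of year` rewinds 2073-05-02 to 2073-01-01.
Applying '+96 days' to 2073-01-01: counting 96 days forward gives 2073-04-07.
`weekday 1` advances to the next Monday; 2073-04-07 is a Friday, so it moves forward to 2073-04-10.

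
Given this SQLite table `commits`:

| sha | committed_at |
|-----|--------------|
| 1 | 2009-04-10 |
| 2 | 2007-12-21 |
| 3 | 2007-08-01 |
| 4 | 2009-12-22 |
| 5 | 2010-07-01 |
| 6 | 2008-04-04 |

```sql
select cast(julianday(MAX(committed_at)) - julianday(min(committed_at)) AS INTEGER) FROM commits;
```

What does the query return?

1065

MIN = 2007-08-01, MAX = 2010-07-01.
30 days remain in August 2007 after the 1st (31 − 1).
Full months from September 2007 through June 2010 contribute their day counts.
Then 1 day into July 2010.
Total: 30 + 30 + 31 + 30 + 31 + 31 + 29 + 31 + 30 + 31 + 30 + 31 + 31 + 30 + 31 + 30 + 31 + 31 + 28 + 31 + 30 + 31 + 30 + 31 + 31 + 30 + 31 + 30 + 31 + 31 + 28 + 31 + 30 + 31 + 30 + 1 = 1065.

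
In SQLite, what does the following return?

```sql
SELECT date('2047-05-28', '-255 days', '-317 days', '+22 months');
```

2047-09-02

Applying '-255 days' to 2047-05-28: counting 255 days back gives 2046-09-15.
Applying '-317 days' to 2046-09-15: counting 317 days back gives 2045-11-02.
Adding +22 months to 2045-11-02 gives 2047-09-02.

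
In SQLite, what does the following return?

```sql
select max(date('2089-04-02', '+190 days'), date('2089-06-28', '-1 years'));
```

date('2089-04-02', '+190 days') → 2089-10-09.
date('2089-06-28', '-1 years') → 2088-06-28.
Later of the two is 2089-10-09.

2089-10-09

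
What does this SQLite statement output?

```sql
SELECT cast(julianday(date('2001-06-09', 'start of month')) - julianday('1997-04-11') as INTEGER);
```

1512

`start of month` rewinds 2001-06-09 to 2001-06-01.
19 days remain in April 1997 after the 11th (30 − 11).
Full months from May 1997 through May 2001 contribute their day counts.
Then 1 day into June 2001.
Total: 19 + 31 + 30 + 31 + 31 + 30 + 31 + 30 + 31 + 31 + 28 + 31 + 30 + 31 + 30 + 31 + 31 + 30 + 31 + 30 + 31 + 31 + 28 + 31 + 30 + 31 + 30 + 31 + 31 + 30 + 31 + 30 + 31 + 31 + 29 + 31 + 30 + 31 + 30 + 31 + 31 + 30 + 31 + 30 + 31 + 31 + 28 + 31 + 30 + 31 + 1 = 1512.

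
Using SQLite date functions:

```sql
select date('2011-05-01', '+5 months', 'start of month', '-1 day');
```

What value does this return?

Adding +5 months to 2011-05-01 gives 2011-10-01.
`start of month` rewinds 2011-10-01 to 2011-10-01.
Going back 1 day from 2011-10-01 reaches 2011-09-30 (last day of September, 30 days).

2011-09-30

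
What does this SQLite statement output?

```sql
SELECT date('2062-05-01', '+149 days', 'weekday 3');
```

2062-09-27

Applying '+149 days' to 2062-05-01: counting 149 days forward gives 2062-09-27.
`weekday 3` advances to the next Wednesday; 2062-09-27 is already a Wednesday, so it stays at 2062-09-27.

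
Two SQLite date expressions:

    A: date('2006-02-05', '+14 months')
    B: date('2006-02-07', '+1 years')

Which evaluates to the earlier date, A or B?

B

A = 2007-04-05.
B = 2007-02-07.
B is earlier.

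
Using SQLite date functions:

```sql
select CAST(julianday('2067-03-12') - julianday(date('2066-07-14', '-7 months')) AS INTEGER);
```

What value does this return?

453

Adding -7 months to 2066-07-14 gives 2065-12-14.
17 days remain in December 2065 after the 14th (31 − 14).
Full months from January 2066 through February 2067 contribute their day counts.
Then 12 days into March 2067.
Total: 17 + 31 + 28 + 31 + 30 + 31 + 30 + 31 + 31 + 30 + 31 + 30 + 31 + 31 + 28 + 12 = 453.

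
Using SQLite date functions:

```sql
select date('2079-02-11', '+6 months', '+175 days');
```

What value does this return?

2080-02-02

Adding +6 months to 2079-02-11 gives 2079-08-11.
Applying '+175 days' to 2079-08-11: counting 175 days forward gives 2080-02-02.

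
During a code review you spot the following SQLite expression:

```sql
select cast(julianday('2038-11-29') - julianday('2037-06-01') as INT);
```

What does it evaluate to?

546

29 days remain in June 2037 after the 1st (30 − 1).
Full months from July 2037 through October 2038 contribute their day counts.
Then 29 days into November 2038.
Total: 29 + 31 + 31 + 30 + 31 + 30 + 31 + 31 + 28 + 31 + 30 + 31 + 30 + 31 + 31 + 30 + 31 + 29 = 546.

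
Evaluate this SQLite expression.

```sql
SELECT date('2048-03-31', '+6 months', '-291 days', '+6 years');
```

Adding +6 months to 2048-03-31 targets 2048-09-31. September 2048 has only 30 days, so SQLite normalizes the 1-day overflow forward to 2048-10-01.
Applying '-291 days' to 2048-10-01: counting 291 days back gives 2047-12-15.
Adding +6 years to 2047-12-15 gives 2053-12-15.

2053-12-15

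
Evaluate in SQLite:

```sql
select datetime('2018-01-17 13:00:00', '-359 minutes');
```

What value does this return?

2018-01-17 07:01:00

359 minutes = 5h 59m; -359 minutes from 2018-01-17 13:00:00 is 2018-01-17 07:01:00.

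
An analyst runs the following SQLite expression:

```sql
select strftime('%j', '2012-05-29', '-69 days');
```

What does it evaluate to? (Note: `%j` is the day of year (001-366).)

First apply '-69 days': 2012-05-29 → 2012-03-21.
Day-of-year for 2012-03-21: days since 2012-01-01 inclusive = 81, zero-padded to 081.

081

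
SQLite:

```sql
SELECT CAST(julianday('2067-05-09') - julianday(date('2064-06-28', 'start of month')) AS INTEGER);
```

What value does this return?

1072

`start of month` rewinds 2064-06-28 to 2064-06-01.
29 days remain in June 2064 after the 1st (30 − 1).
Full months from July 2064 through April 2067 contribute their day counts.
Then 9 days into May 2067.
Total: 29 + 31 + 31 + 30 + 31 + 30 + 31 + 31 + 28 + 31 + 30 + 31 + 30 + 31 + 31 + 30 + 31 + 30 + 31 + 31 + 28 + 31 + 30 + 31 + 30 + 31 + 31 + 30 + 31 + 30 + 31 + 31 + 28 + 31 + 30 + 9 = 1072.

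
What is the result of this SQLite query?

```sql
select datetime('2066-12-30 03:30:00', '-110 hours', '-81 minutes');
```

-110 hours from 2066-12-30 03:30:00 is 2066-12-25 13:30:00 (crosses midnight).
81 minutes = 1h 21m; -81 minutes from 2066-12-25 13:30:00 is 2066-12-25 12:09:00.

2066-12-25 12:09:00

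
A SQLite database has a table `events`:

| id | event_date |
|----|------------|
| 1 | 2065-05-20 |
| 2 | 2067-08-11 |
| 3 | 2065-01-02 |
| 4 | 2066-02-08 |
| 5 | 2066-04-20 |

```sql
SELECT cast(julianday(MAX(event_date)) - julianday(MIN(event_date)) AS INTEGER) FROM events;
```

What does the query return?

MIN = 2065-01-02, MAX = 2067-08-11.
29 days remain in January 2065 after the 2nd (31 − 2).
Full months from February 2065 through July 2067 contribute their day counts.
Then 11 days into August 2067.
Total: 29 + 28 + 31 + 30 + 31 + 30 + 31 + 31 + 30 + 31 + 30 + 31 + 31 + 28 + 31 + 30 + 31 + 30 + 31 + 31 + 30 + 31 + 30 + 31 + 31 + 28 + 31 + 30 + 31 + 30 + 31 + 11 = 951.

951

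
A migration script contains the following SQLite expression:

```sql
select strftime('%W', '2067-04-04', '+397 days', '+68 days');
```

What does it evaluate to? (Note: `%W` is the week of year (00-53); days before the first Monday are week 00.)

28

First apply '+397 days', '+68 days': 2067-04-04 → 2068-07-12.
2068-07-12 is a Thursday. SQLite's %W counts Mondays since the year started; the result is 28.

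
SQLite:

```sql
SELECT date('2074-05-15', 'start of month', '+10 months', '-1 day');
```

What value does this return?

2075-02-28

`start of month` rewinds 2074-05-15 to 2074-05-01.
Adding +10 months to 2074-05-01 gives 2075-03-01.
Going back 1 day from 2075-03-01 reaches 2075-02-28 (last day of February, 28 days).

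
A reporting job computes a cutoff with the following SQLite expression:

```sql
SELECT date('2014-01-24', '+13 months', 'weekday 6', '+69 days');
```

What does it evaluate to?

2015-05-08

Adding +13 months to 2014-01-24 gives 2015-02-24.
`weekday 6` advances to the next Saturday; 2015-02-24 is a Tuesday, so it moves forward to 2015-02-28.
Applying '+69 days' to 2015-02-28: counting 69 days forward gives 2015-05-08.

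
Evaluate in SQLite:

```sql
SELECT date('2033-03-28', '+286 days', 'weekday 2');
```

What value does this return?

2034-01-10

Applying '+286 days' to 2033-03-28: counting 286 days forward gives 2034-01-08.
`weekday 2` advances to the next Tuesday; 2034-01-08 is a Sunday, so it moves forward to 2034-01-10.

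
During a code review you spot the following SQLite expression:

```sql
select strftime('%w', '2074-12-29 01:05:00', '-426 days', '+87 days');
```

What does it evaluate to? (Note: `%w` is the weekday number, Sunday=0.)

3

First apply '-426 days', '+87 days': 2074-12-29 01:05:00 → 2074-01-24 01:05:00.
2074-01-24 is a Wednesday; with Sunday=0 that is 3.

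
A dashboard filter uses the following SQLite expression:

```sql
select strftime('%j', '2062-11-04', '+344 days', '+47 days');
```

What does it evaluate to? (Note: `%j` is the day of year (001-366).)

334

First apply '+344 days', '+47 days': 2062-11-04 → 2063-11-30.
Day-of-year for 2063-11-30: days since 2063-01-01 inclusive = 334, zero-padded to 334.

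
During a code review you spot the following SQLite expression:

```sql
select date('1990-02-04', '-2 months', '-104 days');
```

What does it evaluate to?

Adding -2 months to 1990-02-04 gives 1989-12-04.
Applying '-104 days' to 1989-12-04: counting 104 days back gives 1989-08-22.

1989-08-22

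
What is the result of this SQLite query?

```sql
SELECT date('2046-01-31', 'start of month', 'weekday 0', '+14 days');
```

`start of month` rewinds 2046-01-31 to 2046-01-01.
`weekday 0` advances to the next Sunday; 2046-01-01 is a Monday, so it moves forward to 2046-01-07.
Advancing 14 more days within January lands on 2046-01-21.

2046-01-21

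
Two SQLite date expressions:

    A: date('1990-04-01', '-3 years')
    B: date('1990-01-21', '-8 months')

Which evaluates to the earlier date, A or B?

A = 1987-04-01.
B = 1989-05-21.
A is earlier.

A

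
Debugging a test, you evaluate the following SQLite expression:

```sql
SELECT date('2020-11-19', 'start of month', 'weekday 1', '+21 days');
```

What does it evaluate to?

`start of month` rewinds 2020-11-19 to 2020-11-01.
`weekday 1` advances to the next Monday; 2020-11-01 is a Sunday, so it moves forward to 2020-11-02.
Advancing 21 more days within November lands on 2020-11-23.

2020-11-23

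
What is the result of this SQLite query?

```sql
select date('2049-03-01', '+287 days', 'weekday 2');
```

2049-12-14

Applying '+287 days' to 2049-03-01: counting 287 days forward gives 2049-12-13.
`weekday 2` advances to the next Tuesday; 2049-12-13 is a Monday, so it moves forward to 2049-12-14.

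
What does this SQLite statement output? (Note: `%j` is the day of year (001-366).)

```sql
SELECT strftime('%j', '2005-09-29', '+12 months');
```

First apply '+12 months': 2005-09-29 → 2006-09-29.
Day-of-year for 2006-09-29: days since 2006-01-01 inclusive = 272, zero-padded to 272.

272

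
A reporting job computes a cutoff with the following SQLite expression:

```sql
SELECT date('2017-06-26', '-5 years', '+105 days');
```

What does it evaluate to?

2012-10-09

Adding -5 years to 2017-06-26 gives 2012-06-26.
Applying '+105 days' to 2012-06-26: counting 105 days forward gives 2012-10-09.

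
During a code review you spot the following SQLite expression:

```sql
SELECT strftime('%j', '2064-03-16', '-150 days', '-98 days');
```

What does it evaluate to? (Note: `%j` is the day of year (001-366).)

193

First apply '-150 days', '-98 days': 2064-03-16 → 2063-07-12.
Day-of-year for 2063-07-12: days since 2063-01-01 inclusive = 193, zero-padded to 193.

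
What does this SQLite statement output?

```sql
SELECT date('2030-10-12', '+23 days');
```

2030-11-04

October 2030 has 31 days; 19 remain after the 12th, so 20 days reach 2030-11-01.
Advancing 3 more days within November lands on 2030-11-04.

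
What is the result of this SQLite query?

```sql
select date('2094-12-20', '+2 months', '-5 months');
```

2094-09-20

Adding +2 months to 2094-12-20 gives 2095-02-20.
Adding -5 months to 2095-02-20 gives 2094-09-20.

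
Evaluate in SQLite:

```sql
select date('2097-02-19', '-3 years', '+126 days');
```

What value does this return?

2094-06-25

Adding -3 years to 2097-02-19 gives 2094-02-19.
Applying '+126 days' to 2094-02-19: counting 126 days forward gives 2094-06-25.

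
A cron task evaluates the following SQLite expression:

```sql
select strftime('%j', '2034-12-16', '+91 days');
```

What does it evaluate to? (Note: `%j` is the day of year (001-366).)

076

First apply '+91 days': 2034-12-16 → 2035-03-17.
Day-of-year for 2035-03-17: days since 2035-01-01 inclusive = 76, zero-padded to 076.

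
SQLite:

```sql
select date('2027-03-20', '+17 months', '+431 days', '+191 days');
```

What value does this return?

2030-05-04

Adding +17 months to 2027-03-20 gives 2028-08-20.
Applying '+431 days' to 2028-08-20: counting 431 days forward gives 2029-10-25.
Applying '+191 days' to 2029-10-25: counting 191 days forward gives 2030-05-04.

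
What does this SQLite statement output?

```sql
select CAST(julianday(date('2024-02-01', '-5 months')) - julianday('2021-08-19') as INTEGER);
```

Adding -5 months to 2024-02-01 gives 2023-09-01.
12 days remain in August 2021 after the 19th (31 − 19).
Full months from September 2021 through August 2023 contribute their day counts.
Then 1 day into September 2023.
Total: 12 + 30 + 31 + 30 + 31 + 31 + 28 + 31 + 30 + 31 + 30 + 31 + 31 + 30 + 31 + 30 + 31 + 31 + 28 + 31 + 30 + 31 + 30 + 31 + 31 + 1 = 743.

743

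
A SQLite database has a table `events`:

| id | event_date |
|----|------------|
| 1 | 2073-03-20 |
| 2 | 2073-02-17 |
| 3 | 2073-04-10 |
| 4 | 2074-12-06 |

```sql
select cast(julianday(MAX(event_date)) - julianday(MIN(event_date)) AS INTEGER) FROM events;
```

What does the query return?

657

MIN = 2073-02-17, MAX = 2074-12-06.
11 days remain in February 2073 after the 17th (28 − 17).
Full months from March 2073 through November 2074 contribute their day counts.
Then 6 days into December 2074.
Total: 11 + 31 + 30 + 31 + 30 + 31 + 31 + 30 + 31 + 30 + 31 + 31 + 28 + 31 + 30 + 31 + 30 + 31 + 31 + 30 + 31 + 30 + 6 = 657.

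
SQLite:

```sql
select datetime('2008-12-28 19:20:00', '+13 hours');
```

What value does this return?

2008-12-29 08:20:00

+13 hours from 2008-12-28 19:20:00 is 2008-12-29 08:20:00 (crosses midnight).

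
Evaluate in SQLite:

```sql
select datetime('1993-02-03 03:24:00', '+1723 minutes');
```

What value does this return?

1723 minutes = 28h 43m; +1723 minutes from 1993-02-03 03:24:00 is 1993-02-04 08:07:00 (crosses midnight).

1993-02-04 08:07:00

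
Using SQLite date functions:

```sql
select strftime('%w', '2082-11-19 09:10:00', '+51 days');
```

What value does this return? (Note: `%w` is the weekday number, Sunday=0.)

6

First apply '+51 days': 2082-11-19 09:10:00 → 2083-01-09 09:10:00.
2083-01-09 is a Saturday; with Sunday=0 that is 6.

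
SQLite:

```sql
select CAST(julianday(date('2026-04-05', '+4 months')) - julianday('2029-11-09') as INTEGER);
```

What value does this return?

-1192

Adding +4 months to 2026-04-05 gives 2026-08-05.
26 days remain in August 2026 after the 5th (31 − 5).
Full months from September 2026 through October 2029 contribute their day counts.
Then 9 days into November 2029.
Total: 26 + 30 + 31 + 30 + 31 + 31 + 28 + 31 + 30 + 31 + 30 + 31 + 31 + 30 + 31 + 30 + 31 + 31 + 29 + 31 + 30 + 31 + 30 + 31 + 31 + 30 + 31 + 30 + 31 + 31 + 28 + 31 + 30 + 31 + 30 + 31 + 31 + 30 + 31 + 9 = 1192.
The subtraction is earlier − later, so the result is −1192 → -1192.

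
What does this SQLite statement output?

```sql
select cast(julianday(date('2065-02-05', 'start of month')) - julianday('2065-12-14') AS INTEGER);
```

`start of month` rewinds 2065-02-05 to 2065-02-01.
27 days remain in February 2065 after the 1st (28 − 1).
Full months from March 2065 through November 2065 contribute their day counts.
Then 14 days into December 2065.
Total: 27 + 31 + 30 + 31 + 30 + 31 + 31 + 30 + 31 + 30 + 14 = 316.
The subtraction is earlier − later, so the result is −316 → -316.

-316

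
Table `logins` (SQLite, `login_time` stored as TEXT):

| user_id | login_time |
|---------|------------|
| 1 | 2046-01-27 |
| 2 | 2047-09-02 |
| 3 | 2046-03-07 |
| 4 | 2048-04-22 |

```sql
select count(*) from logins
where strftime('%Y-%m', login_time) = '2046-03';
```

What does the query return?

Rows with year-month 2046-03: 2046-03-07 → 1.

1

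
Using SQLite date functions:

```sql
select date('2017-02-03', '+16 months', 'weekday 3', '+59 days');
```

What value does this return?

Adding +16 months to 2017-02-03 gives 2018-06-03.
`weekday 3` advances to the next Wednesday; 2018-06-03 is a Sunday, so it moves forward to 2018-06-06.
Applying '+59 days' to 2018-06-06: counting 59 days forward gives 2018-08-04.

2018-08-04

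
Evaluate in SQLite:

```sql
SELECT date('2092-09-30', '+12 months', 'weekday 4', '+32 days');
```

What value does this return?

2093-11-02

Adding +12 months to 2092-09-30 gives 2093-09-30.
`weekday 4` advances to the next Thursday; 2093-09-30 is a Wednesday, so it moves forward to 2093-10-01.
October 2093 has 31 days; 30 remain after the 1st, so 31 days reach 2093-11-01.
Advancing 1 more day within November lands on 2093-11-02.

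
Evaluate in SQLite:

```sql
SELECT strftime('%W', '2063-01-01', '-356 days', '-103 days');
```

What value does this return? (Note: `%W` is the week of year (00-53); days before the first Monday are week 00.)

39

First apply '-356 days', '-103 days': 2063-01-01 → 2061-09-29.
2061-09-29 is a Thursday. SQLite's %W counts Mondays since the year started; the result is 39.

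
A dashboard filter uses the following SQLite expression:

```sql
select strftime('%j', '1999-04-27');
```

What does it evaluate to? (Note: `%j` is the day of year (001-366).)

Day-of-year for 1999-04-27: days since 1999-01-01 inclusive = 117, zero-padded to 117.

117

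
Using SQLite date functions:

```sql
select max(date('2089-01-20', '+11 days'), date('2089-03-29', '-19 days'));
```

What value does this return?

date('2089-01-20', '+11 days') → 2089-01-31.
date('2089-03-29', '-19 days') → 2089-03-10.
Later of the two is 2089-03-10.

2089-03-10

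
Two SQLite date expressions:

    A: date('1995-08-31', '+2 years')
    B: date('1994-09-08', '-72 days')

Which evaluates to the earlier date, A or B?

A = 1997-08-31.
B = 1994-06-28.
B is earlier.

B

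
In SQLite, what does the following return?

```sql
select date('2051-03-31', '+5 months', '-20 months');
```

2049-12-31

Adding +5 months to 2051-03-31 gives 2051-08-31.
Adding -20 months to 2051-08-31 gives 2049-12-31.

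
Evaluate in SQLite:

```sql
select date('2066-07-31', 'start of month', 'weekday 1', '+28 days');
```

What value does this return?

2066-08-02

`start of month` rewinds 2066-07-31 to 2066-07-01.
`weekday 1` advances to the next Monday; 2066-07-01 is a Thursday, so it moves forward to 2066-07-05.
July 2066 has 31 days; 26 remain after the 5th, so 27 days reach 2066-08-01.
Advancing 1 more day within August lands on 2066-08-02.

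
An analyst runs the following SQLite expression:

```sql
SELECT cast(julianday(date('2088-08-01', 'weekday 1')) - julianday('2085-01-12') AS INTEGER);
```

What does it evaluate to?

1298

`weekday 1` advances to the next Monday; 2088-08-01 is a Sunday, so it moves forward to 2088-08-02.
19 days remain in January 2085 after the 12th (31 − 12).
Full months from February 2085 through July 2088 contribute their day counts.
Then 2 days into August 2088.
Total: 19 + 28 + 31 + 30 + 31 + 30 + 31 + 31 + 30 + 31 + 30 + 31 + 31 + 28 + 31 + 30 + 31 + 30 + 31 + 31 + 30 + 31 + 30 + 31 + 31 + 28 + 31 + 30 + 31 + 30 + 31 + 31 + 30 + 31 + 30 + 31 + 31 + 29 + 31 + 30 + 31 + 30 + 31 + 2 = 1298.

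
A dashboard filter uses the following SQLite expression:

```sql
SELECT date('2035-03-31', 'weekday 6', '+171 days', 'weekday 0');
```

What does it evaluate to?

`weekday 6` advances to the next Saturday; 2035-03-31 is already a Saturday, so it stays at 2035-03-31.
Applying '+171 days' to 2035-03-31: counting 171 days forward gives 2035-09-18.
`weekday 0` advances to the next Sunday; 2035-09-18 is a Tuesday, so it moves forward to 2035-09-23.

2035-09-23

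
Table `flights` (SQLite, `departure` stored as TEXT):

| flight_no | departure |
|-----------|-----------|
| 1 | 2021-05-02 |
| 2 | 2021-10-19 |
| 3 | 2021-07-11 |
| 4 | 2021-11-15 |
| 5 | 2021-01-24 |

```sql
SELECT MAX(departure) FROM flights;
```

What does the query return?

MAX over {2021-01-24, 2021-05-02, 2021-07-11, 2021-10-19, 2021-11-15}.

2021-11-15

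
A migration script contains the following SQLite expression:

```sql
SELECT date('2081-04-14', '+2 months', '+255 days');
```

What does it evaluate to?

Adding +2 months to 2081-04-14 gives 2081-06-14.
Applying '+255 days' to 2081-06-14: counting 255 days forward gives 2082-02-24.

2082-02-24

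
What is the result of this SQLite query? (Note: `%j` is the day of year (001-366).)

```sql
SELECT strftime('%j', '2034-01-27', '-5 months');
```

First apply '-5 months': 2034-01-27 → 2033-08-27.
Day-of-year for 2033-08-27: days since 2033-01-01 inclusive = 239, zero-padded to 239.

239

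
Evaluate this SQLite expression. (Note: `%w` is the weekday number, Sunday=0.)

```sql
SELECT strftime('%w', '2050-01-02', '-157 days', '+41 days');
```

First apply '-157 days', '+41 days': 2050-01-02 → 2049-09-08.
2049-09-08 is a Wednesday; with Sunday=0 that is 3.

3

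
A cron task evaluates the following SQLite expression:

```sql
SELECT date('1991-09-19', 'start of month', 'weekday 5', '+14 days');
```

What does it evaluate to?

1991-09-20

`start of month` rewinds 1991-09-19 to 1991-09-01.
`weekday 5` advances to the next Friday; 1991-09-01 is a Sunday, so it moves forward to 1991-09-06.
Advancing 14 more days within September lands on 1991-09-20.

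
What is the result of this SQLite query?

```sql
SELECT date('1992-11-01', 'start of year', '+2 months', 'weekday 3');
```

`start of year` rewinds 1992-11-01 to 1992-01-01.
Adding +2 months to 1992-01-01 gives 1992-03-01.
`weekday 3` advances to the next Wednesday; 1992-03-01 is a Sunday, so it moves forward to 1992-03-04.

1992-03-04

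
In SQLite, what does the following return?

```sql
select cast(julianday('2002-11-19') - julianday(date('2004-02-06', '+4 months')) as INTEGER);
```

-565

Adding +4 months to 2004-02-06 gives 2004-06-06.
11 days remain in November 2002 after the 19th (30 − 19).
Full months from December 2002 through May 2004 contribute their day counts.
Then 6 days into June 2004.
Total: 11 + 31 + 31 + 28 + 31 + 30 + 31 + 30 + 31 + 31 + 30 + 31 + 30 + 31 + 31 + 29 + 31 + 30 + 31 + 6 = 565.
The subtraction is earlier − later, so the result is −565 → -565.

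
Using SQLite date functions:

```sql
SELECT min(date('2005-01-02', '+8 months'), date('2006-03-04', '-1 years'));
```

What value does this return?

date('2005-01-02', '+8 months') → 2005-09-02.
date('2006-03-04', '-1 years') → 2005-03-04.
Earlier of the two is 2005-03-04.

2005-03-04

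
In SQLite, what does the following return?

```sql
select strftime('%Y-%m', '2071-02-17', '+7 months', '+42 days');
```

2071-10

First apply '+7 months', '+42 days': 2071-02-17 → 2071-10-29.
`%Y-%m` extracts the year-month: 2071-10.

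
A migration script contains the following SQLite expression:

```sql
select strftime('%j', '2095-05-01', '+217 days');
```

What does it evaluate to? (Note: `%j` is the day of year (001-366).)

First apply '+217 days': 2095-05-01 → 2095-12-04.
Day-of-year for 2095-12-04: days since 2095-01-01 inclusive = 338, zero-padded to 338.

338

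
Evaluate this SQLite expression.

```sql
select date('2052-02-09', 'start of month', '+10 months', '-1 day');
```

2052-11-30

`start of month` rewinds 2052-02-09 to 2052-02-01.
Adding +10 months to 2052-02-01 gives 2052-12-01.
Going back 1 day from 2052-12-01 reaches 2052-11-30 (last day of November, 30 days).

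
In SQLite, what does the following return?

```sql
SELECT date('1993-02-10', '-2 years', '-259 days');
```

Adding -2 years to 1993-02-10 gives 1991-02-10.
Applying '-259 days' to 1991-02-10: counting 259 days back gives 1990-05-27.

1990-05-27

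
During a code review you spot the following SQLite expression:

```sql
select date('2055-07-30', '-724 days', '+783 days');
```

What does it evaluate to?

Applying '-724 days' to 2055-07-30: counting 724 days back gives 2053-08-05.
Applying '+783 days' to 2053-08-05: counting 783 days forward gives 2055-09-27.

2055-09-27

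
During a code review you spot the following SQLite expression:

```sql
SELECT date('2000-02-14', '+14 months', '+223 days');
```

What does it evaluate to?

Adding +14 months to 2000-02-14 gives 2001-04-14.
Applying '+223 days' to 2001-04-14: counting 223 days forward gives 2001-11-23.

2001-11-23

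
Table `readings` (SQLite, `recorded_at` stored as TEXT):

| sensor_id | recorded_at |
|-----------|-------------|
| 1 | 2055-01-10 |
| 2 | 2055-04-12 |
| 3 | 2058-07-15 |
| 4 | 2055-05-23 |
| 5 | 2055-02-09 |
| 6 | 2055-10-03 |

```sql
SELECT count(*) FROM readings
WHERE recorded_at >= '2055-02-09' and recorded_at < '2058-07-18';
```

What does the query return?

Rows in [2055-02-09, 2058-07-18): 2055-04-12, 2058-07-15, 2055-05-23, 2055-02-09, 2055-10-03 → 5 rows.

5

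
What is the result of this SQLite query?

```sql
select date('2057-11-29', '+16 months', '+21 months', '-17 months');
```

Adding +16 months to 2057-11-29 gives 2059-03-29.
Adding +21 months to 2059-03-29 gives 2060-12-29.
Adding -17 months to 2060-12-29 gives 2059-07-29.

2059-07-29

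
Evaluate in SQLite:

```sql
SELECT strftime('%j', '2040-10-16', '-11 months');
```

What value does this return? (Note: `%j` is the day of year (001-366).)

320

First apply '-11 months': 2040-10-16 → 2039-11-16.
Day-of-year for 2039-11-16: days since 2039-01-01 inclusive = 320, zero-padded to 320.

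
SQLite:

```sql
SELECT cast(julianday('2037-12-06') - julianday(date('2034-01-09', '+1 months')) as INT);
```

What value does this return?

1396

Adding +1 month to 2034-01-09 gives 2034-02-09.
19 days remain in February 2034 after the 9th (28 − 9).
Full months from March 2034 through November 2037 contribute their day counts.
Then 6 days into December 2037.
Total: 19 + 31 + 30 + 31 + 30 + 31 + 31 + 30 + 31 + 30 + 31 + 31 + 28 + 31 + 30 + 31 + 30 + 31 + 31 + 30 + 31 + 30 + 31 + 31 + 29 + 31 + 30 + 31 + 30 + 31 + 31 + 30 + 31 + 30 + 31 + 31 + 28 + 31 + 30 + 31 + 30 + 31 + 31 + 30 + 31 + 30 + 6 = 1396.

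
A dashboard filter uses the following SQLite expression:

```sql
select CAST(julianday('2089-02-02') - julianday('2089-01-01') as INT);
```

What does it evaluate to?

32

30 days remain in January 2089 after the 1st (31 − 1).
Then 2 days into February 2089.
Total: 30 + 2 = 32.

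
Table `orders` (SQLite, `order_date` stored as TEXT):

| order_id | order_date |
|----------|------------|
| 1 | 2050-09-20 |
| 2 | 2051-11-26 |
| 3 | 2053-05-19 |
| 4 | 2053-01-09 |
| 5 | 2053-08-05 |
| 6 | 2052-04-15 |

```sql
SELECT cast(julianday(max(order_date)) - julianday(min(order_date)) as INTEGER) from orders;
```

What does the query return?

1050

MIN = 2050-09-20, MAX = 2053-08-05.
10 days remain in September 2050 after the 20th (30 − 20).
Full months from October 2050 through July 2053 contribute their day counts.
Then 5 days into August 2053.
Total: 10 + 31 + 30 + 31 + 31 + 28 + 31 + 30 + 31 + 30 + 31 + 31 + 30 + 31 + 30 + 31 + 31 + 29 + 31 + 30 + 31 + 30 + 31 + 31 + 30 + 31 + 30 + 31 + 31 + 28 + 31 + 30 + 31 + 30 + 31 + 5 = 1050.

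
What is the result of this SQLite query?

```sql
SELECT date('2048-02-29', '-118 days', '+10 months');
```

Applying '-118 days' to 2048-02-29: counting 118 days back gives 2047-11-03.
Adding +10 months to 2047-11-03 gives 2048-09-03.

2048-09-03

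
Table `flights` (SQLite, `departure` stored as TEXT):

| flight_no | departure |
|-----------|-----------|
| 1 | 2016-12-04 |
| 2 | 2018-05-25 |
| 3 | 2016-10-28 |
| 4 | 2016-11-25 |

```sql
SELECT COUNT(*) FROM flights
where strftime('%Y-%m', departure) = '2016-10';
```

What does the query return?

Rows with year-month 2016-10: 2016-10-28 → 1.

1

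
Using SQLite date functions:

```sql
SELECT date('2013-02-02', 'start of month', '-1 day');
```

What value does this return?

2013-01-31

`start of month` rewinds 2013-02-02 to 2013-02-01.
Going back 1 day from 2013-02-01 reaches 2013-01-31 (last day of January, 31 days).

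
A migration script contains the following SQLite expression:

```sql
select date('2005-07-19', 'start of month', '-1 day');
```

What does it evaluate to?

2005-06-30

`start of month` rewinds 2005-07-19 to 2005-07-01.
Going back 1 day from 2005-07-01 reaches 2005-06-30 (last day of June, 30 days).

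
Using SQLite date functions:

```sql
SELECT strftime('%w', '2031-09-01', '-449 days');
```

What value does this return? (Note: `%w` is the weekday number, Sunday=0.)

First apply '-449 days': 2031-09-01 → 2030-06-09.
2030-06-09 is a Sunday; with Sunday=0 that is 0.

0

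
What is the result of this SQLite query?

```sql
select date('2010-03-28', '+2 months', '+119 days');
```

Adding +2 months to 2010-03-28 gives 2010-05-28.
Applying '+119 days' to 2010-05-28: counting 119 days forward gives 2010-09-24.

2010-09-24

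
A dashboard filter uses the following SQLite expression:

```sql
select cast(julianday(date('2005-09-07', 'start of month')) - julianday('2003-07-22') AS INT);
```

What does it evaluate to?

772

`start of month` rewinds 2005-09-07 to 2005-09-01.
9 days remain in July 2003 after the 22nd (31 − 22).
Full months from August 2003 through August 2005 contribute their day counts.
Then 1 day into September 2005.
Total: 9 + 31 + 30 + 31 + 30 + 31 + 31 + 29 + 31 + 30 + 31 + 30 + 31 + 31 + 30 + 31 + 30 + 31 + 31 + 28 + 31 + 30 + 31 + 30 + 31 + 31 + 1 = 772.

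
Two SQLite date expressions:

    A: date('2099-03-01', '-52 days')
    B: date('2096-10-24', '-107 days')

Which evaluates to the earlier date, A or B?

B

A = 2099-01-08.
B = 2096-07-09.
B is earlier.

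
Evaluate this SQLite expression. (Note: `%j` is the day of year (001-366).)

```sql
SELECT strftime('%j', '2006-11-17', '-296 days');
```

First apply '-296 days': 2006-11-17 → 2006-01-25.
Day-of-year for 2006-01-25: days since 2006-01-01 inclusive = 25, zero-padded to 025.

025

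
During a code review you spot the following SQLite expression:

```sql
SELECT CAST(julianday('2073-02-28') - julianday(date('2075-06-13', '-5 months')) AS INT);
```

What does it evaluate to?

Adding -5 months to 2075-06-13 gives 2075-01-13.
0 days remain in February 2073 after the 28th (28 − 28).
Full months from March 2073 through December 2074 contribute their day counts.
Then 13 days into January 2075.
Total: 0 + 31 + 30 + 31 + 30 + 31 + 31 + 30 + 31 + 30 + 31 + 31 + 28 + 31 + 30 + 31 + 30 + 31 + 31 + 30 + 31 + 30 + 31 + 13 = 684.
The subtraction is earlier − later, so the result is −684 → -684.

-684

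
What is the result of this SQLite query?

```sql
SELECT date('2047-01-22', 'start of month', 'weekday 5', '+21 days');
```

2047-01-25

`start of month` rewinds 2047-01-22 to 2047-01-01.
`weekday 5` advances to the next Friday; 2047-01-01 is a Tuesday, so it moves forward to 2047-01-04.
Advancing 21 more days within January lands on 2047-01-25.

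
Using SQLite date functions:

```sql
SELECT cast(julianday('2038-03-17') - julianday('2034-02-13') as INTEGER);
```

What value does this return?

1493

15 days remain in February 2034 after the 13th (28 − 13).
Full months from March 2034 through February 2038 contribute their day counts.
Then 17 days into March 2038.
Total: 15 + 31 + 30 + 31 + 30 + 31 + 31 + 30 + 31 + 30 + 31 + 31 + 28 + 31 + 30 + 31 + 30 + 31 + 31 + 30 + 31 + 30 + 31 + 31 + 29 + 31 + 30 + 31 + 30 + 31 + 31 + 30 + 31 + 30 + 31 + 31 + 28 + 31 + 30 + 31 + 30 + 31 + 31 + 30 + 31 + 30 + 31 + 31 + 28 + 17 = 1493.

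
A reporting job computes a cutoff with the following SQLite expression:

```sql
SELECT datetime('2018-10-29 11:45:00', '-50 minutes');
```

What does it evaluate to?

2018-10-29 10:55:00

-50 minutes from 2018-10-29 11:45:00 is 2018-10-29 10:55:00.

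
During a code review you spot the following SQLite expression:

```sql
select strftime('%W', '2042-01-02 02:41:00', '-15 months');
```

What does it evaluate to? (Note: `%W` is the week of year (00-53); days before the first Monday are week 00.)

First apply '-15 months': 2042-01-02 02:41:00 → 2040-10-02 02:41:00.
2040-10-02 is a Tuesday. SQLite's %W counts Mondays since the year started; the result is 40.

40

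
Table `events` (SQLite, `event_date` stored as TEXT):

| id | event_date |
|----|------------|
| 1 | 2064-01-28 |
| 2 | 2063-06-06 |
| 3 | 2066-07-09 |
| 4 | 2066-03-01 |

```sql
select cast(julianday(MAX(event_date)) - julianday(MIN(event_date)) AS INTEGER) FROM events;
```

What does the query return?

1129

MIN = 2063-06-06, MAX = 2066-07-09.
24 days remain in June 2063 after the 6th (30 − 6).
Full months from July 2063 through June 2066 contribute their day counts.
Then 9 days into July 2066.
Total: 24 + 31 + 31 + 30 + 31 + 30 + 31 + 31 + 29 + 31 + 30 + 31 + 30 + 31 + 31 + 30 + 31 + 30 + 31 + 31 + 28 + 31 + 30 + 31 + 30 + 31 + 31 + 30 + 31 + 30 + 31 + 31 + 28 + 31 + 30 + 31 + 30 + 9 = 1129.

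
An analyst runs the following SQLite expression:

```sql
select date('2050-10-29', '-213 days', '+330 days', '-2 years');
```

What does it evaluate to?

Applying '-213 days' to 2050-10-29: counting 213 days back gives 2050-03-30.
Applying '+330 days' to 2050-03-30: counting 330 days forward gives 2051-02-23.
Adding -2 years to 2051-02-23 gives 2049-02-23.

2049-02-23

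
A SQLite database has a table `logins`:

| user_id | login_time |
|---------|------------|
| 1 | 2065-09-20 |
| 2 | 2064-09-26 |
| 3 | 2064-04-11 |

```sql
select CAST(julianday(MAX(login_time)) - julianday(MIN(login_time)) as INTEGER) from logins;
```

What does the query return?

MIN = 2064-04-11, MAX = 2065-09-20.
19 days remain in April 2064 after the 11th (30 − 11).
Full months from May 2064 through August 2065 contribute their day counts.
Then 20 days into September 2065.
Total: 19 + 31 + 30 + 31 + 31 + 30 + 31 + 30 + 31 + 31 + 28 + 31 + 30 + 31 + 30 + 31 + 31 + 20 = 527.

527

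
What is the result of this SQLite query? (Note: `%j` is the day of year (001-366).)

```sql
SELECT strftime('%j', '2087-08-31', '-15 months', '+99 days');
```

250

First apply '-15 months', '+99 days': 2087-08-31 → 2086-09-07.
Day-of-year for 2086-09-07: days since 2086-01-01 inclusive = 250, zero-padded to 250.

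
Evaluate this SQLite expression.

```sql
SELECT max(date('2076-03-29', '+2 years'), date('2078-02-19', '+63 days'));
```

date('2076-03-29', '+2 years') → 2078-03-29.
date('2078-02-19', '+63 days') → 2078-04-23.
Later of the two is 2078-04-23.

2078-04-23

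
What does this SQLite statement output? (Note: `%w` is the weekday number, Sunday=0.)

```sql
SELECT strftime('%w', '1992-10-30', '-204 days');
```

4

First apply '-204 days': 1992-10-30 → 1992-04-09.
1992-04-09 is a Thursday; with Sunday=0 that is 4.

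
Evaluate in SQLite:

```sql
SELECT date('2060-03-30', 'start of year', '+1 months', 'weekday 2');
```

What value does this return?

2060-02-03

`start of year` rewinds 2060-03-30 to 2060-01-01.
Adding +1 month to 2060-01-01 gives 2060-02-01.
`weekday 2` advances to the next Tuesday; 2060-02-01 is a Sunday, so it moves forward to 2060-02-03.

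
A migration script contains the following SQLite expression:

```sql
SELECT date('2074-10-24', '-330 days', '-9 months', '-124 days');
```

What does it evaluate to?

Applying '-330 days' to 2074-10-24: counting 330 days back gives 2073-11-28.
Adding -9 months to 2073-11-28 gives 2073-02-28.
Applying '-124 days' to 2073-02-28: counting 124 days back gives 2072-10-27.

2072-10-27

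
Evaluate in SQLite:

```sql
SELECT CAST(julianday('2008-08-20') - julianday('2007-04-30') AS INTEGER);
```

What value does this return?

0 days remain in April 2007 after the 30th (30 − 30).
Full months from May 2007 through July 2008 contribute their day counts.
Then 20 days into August 2008.
Total: 0 + 31 + 30 + 31 + 31 + 30 + 31 + 30 + 31 + 31 + 29 + 31 + 30 + 31 + 30 + 31 + 20 = 478.

478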